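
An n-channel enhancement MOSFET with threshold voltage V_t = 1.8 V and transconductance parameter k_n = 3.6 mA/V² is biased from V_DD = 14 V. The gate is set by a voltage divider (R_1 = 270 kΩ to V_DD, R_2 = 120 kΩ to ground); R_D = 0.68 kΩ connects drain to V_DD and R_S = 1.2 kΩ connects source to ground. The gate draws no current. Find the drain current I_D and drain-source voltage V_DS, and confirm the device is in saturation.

V_G = V_DD·R_2/(R_1+R_2) = 14×120/390 = 4.31 V.
Assume saturation: I_D = (k_n/2)(V_GS − V_t)² with V_GS = V_G − I_D·R_S = 4.31 − 1.2·I_D.
Substituting gives 2.59·I_D² − 11.8·I_D + 11.3 = 0, with roots I_D = 1.36 or 3.2 mA.
The root I_D = 3.2 mA gives V_GS = 0.466 V ≤ V_t, so take I_D = 1.36 mA.
Then V_GS = 2.67 V and V_DS = V_DD − I_D(R_D+R_S) = 14 − 1.36×1.88 = 11.4 V.
Saturation requires V_DS ≥ V_GS − V_t = 0.871 V; 11.4 ≥ 0.871 ✓.

I_D ≈ 1.4 mA, V_DS ≈ 11 V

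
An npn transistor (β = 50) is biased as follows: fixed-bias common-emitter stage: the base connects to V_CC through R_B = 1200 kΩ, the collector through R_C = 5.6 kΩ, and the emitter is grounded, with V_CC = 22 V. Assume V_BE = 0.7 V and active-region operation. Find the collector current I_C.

I_C ≈ 0.89 mA

Base loop: V_CC = I_B·R_B + V_BE, so I_B = (22 − 0.7)/1200 kΩ = 0.0178 mA.
In the active region I_C = β·I_B = 50 × 0.0178 = 0.888 mA.
Collector loop: V_CE = V_CC − I_C·R_C = 22 − 0.888×5.6 = 17 V.
Since V_CE = 17 V > V_CE(sat) ≈ 0.2 V, the transistor is in the active region as assumed.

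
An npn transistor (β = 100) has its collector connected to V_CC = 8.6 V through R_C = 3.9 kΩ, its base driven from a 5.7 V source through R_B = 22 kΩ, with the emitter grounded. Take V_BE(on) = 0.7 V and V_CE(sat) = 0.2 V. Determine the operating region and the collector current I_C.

saturation; I_C ≈ 2.2 mA

Assume active: I_B = (5.7 − 0.7)/22 = 0.227 mA, giving I_C = β·I_B = 22.7 mA.
But then V_CE = 8.6 − 22.7×3.9 = -80 V < V_CE(sat) = 0.2 V — impossible in the active region.
So the transistor is saturated. With V_CE = 0.2 V, I_C = (V_CC − 0.2)/R_C = 8.4/3.9 = 2.15 mA.
Check: β·I_B = 22.7 mA > I_C = 2.15 mA, confirming saturation.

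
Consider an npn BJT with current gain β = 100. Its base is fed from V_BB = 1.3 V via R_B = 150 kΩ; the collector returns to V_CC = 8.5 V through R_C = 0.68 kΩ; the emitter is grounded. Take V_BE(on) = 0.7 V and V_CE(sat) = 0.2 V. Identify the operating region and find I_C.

active; I_C ≈ 0.4 mA

Assume active. Base-emitter loop: I_B = (V_BB − V_BE)/R_B = (1.3 − 0.7)/150 = 0.004 mA.
I_C = β·I_B = 100×0.004 = 0.4 mA.
V_CE = V_CC − I_C·R_C = 8.5 − 0.4×0.68 = 8.23 V > V_CE(sat), so the active-region assumption holds.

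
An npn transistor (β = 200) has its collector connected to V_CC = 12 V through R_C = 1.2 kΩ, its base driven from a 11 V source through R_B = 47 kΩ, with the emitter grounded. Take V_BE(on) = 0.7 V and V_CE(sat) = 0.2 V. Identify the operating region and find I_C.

Assume active: I_B = (11 − 0.7)/47 = 0.219 mA, giving I_C = β·I_B = 43.8 mA.
But then V_CE = 12 − 43.8×1.2 = -40.6 V < V_CE(sat) = 0.2 V — impossible in the active region.
So the transistor is saturated. With V_CE = 0.2 V, I_C = (V_CC − 0.2)/R_C = 11.8/1.2 = 9.83 mA.
Check: β·I_B = 43.8 mA > I_C = 9.83 mA, confirming saturation.

saturation; I_C ≈ 9.8 mA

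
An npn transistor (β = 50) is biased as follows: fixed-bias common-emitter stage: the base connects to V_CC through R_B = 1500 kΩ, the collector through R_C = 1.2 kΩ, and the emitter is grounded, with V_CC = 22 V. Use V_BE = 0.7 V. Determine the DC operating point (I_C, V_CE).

I_C ≈ 0.71 mA, V_CE ≈ 21 V

Base loop: V_CC = I_B·R_B + V_BE, so I_B = (22 − 0.7)/1500 kΩ = 0.0142 mA.
In the active region I_C = β·I_B = 50 × 0.0142 = 0.71 mA.
Collector loop: V_CE = V_CC − I_C·R_C = 22 − 0.71×1.2 = 21.1 V.
Since V_CE = 21.1 V > V_CE(sat) ≈ 0.2 V, the transistor is in the active region as assumed.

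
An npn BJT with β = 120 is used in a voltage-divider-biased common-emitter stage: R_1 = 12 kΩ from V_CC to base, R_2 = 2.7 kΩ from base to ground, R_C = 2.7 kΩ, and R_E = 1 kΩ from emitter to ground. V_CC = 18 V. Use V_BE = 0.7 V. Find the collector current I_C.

Thevenize the base divider: V_Th = V_CC·R_2/(R_1+R_2) = 18×2.7/14.7 = 3.31 V, R_Th = R_1‖R_2 = 2.2 kΩ.
Base-emitter loop: V_Th = I_B·R_Th + V_BE + (β+1)I_B·R_E, so I_B = (3.31 − 0.7) / (2.2 + 121×1) = 0.0212 mA.
I_C = β·I_B = 120×0.0212 = 2.54 mA, and I_E = (β+1)I_B = 2.56 mA.
V_CE = V_CC − I_C·R_C − I_E·R_E = 18 − 2.54×2.7 − 2.56×1 = 8.59 V.
V_CE = 8.59 V > 0.2 V confirms active-region operation.

I_C ≈ 2.5 mA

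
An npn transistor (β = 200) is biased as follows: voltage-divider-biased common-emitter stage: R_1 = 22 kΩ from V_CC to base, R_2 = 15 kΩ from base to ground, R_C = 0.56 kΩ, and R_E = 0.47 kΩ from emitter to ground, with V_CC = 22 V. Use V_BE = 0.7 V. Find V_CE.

Thevenize the base divider: V_Th = V_CC·R_2/(R_1+R_2) = 22×15/37 = 8.92 V, R_Th = R_1‖R_2 = 8.92 kΩ.
Base-emitter loop: V_Th = I_B·R_Th + V_BE + (β+1)I_B·R_E, so I_B = (8.92 − 0.7) / (8.92 + 201×0.47) = 0.0795 mA.
I_C = β·I_B = 200×0.0795 = 15.9 mA, and I_E = (β+1)I_B = 16 mA.
V_CE = V_CC − I_C·R_C − I_E·R_E = 22 − 15.9×0.56 − 16×0.47 = 5.59 V.
V_CE = 5.59 V > 0.2 V confirms active-region operation.

V_CE ≈ 5.6 V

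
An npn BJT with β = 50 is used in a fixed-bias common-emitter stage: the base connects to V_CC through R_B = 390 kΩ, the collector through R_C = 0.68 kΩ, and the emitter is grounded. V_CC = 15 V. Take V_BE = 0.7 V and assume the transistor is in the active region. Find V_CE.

Base loop: V_CC = I_B·R_B + V_BE, so I_B = (15 − 0.7)/390 kΩ = 0.0367 mA.
In the active region I_C = β·I_B = 50 × 0.0367 = 1.83 mA.
Collector loop: V_CE = V_CC − I_C·R_C = 15 − 1.83×0.68 = 13.8 V.
Since V_CE = 13.8 V > V_CE(sat) ≈ 0.2 V, the transistor is in the active region as assumed.

V_CE ≈ 14 V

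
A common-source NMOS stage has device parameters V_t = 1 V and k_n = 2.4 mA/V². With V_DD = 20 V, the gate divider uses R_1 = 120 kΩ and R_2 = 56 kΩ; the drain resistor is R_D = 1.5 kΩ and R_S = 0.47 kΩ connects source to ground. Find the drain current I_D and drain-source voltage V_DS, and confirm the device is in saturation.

V_G = V_DD·R_2/(R_1+R_2) = 20×56/176 = 6.36 V.
Assume saturation: I_D = (k_n/2)(V_GS − V_t)² with V_GS = V_G − I_D·R_S = 6.36 − 0.47·I_D.
Substituting gives 0.265·I_D² − 7.05·I_D + 34.5 = 0, with roots I_D = 6.47 or 20.1 mA.
The root I_D = 20.1 mA gives V_GS = -3.1 V ≤ V_t, so take I_D = 6.47 mA.
Then V_GS = 3.32 V and V_DS = V_DD − I_D(R_D+R_S) = 20 − 6.47×1.97 = 7.25 V.
Saturation requires V_DS ≥ V_GS − V_t = 2.32 V; 7.25 ≥ 2.32 ✓.

I_D ≈ 6.5 mA, V_DS ≈ 7.3 V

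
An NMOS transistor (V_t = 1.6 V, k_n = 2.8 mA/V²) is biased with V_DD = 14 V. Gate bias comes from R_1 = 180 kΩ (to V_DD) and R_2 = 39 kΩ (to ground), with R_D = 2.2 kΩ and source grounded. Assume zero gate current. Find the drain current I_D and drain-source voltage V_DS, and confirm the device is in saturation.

V_G = V_DD·R_2/(R_1+R_2) = 14×39/219 = 2.49 V. With the source grounded, V_GS = V_G = 2.49 V.
Assume saturation: I_D = (k_n/2)(V_GS − V_t)² = (2.8/2)×(2.49 − 1.6)² = 1.4×0.893² = 1.12 mA.
V_DS = V_DD − I_D·R_D = 14 − 1.12×2.2 = 11.5 V.
Saturation requires V_DS ≥ V_GS − V_t = 0.893 V; 11.5 ≥ 0.893 ✓.

I_D ≈ 1.1 mA, V_DS ≈ 12 V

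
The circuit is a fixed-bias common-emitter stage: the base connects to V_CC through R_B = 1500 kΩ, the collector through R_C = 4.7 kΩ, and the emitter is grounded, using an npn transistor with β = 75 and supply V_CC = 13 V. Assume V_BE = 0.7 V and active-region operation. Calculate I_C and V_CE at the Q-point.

I_C ≈ 0.62 mA, V_CE ≈ 10 V

Base loop: V_CC = I_B·R_B + V_BE, so I_B = (13 − 0.7)/1500 kΩ = 0.0082 mA.
In the active region I_C = β·I_B = 75 × 0.0082 = 0.615 mA.
Collector loop: V_CE = V_CC − I_C·R_C = 13 − 0.615×4.7 = 10.1 V.
Since V_CE = 10.1 V > V_CE(sat) ≈ 0.2 V, the transistor is in the active region as assumed.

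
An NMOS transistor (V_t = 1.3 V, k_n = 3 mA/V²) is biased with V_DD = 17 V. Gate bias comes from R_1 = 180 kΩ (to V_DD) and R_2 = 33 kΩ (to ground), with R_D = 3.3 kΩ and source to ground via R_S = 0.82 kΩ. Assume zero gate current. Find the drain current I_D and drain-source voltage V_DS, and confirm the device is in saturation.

V_G = V_DD·R_2/(R_1+R_2) = 17×33/213 = 2.63 V.
Assume saturation: I_D = (k_n/2)(V_GS − V_t)² with V_GS = V_G − I_D·R_S = 2.63 − 0.82·I_D.
Substituting gives 1.01·I_D² − 4.28·I_D + 2.67 = 0, with roots I_D = 0.759 or 3.49 mA.
The root I_D = 3.49 mA gives V_GS = -0.224 V ≤ V_t, so take I_D = 0.759 mA.
Then V_GS = 2.01 V and V_DS = V_DD − I_D(R_D+R_S) = 17 − 0.759×4.12 = 13.9 V.
Saturation requires V_DS ≥ V_GS − V_t = 0.711 V; 13.9 ≥ 0.711 ✓.

I_D ≈ 0.76 mA, V_DS ≈ 14 V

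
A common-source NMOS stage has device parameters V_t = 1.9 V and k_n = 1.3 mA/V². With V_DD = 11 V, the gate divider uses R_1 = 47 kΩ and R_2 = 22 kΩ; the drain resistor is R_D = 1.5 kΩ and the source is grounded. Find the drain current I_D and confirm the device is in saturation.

V_G = V_DD·R_2/(R_1+R_2) = 11×22/69 = 3.51 V. With the source grounded, V_GS = V_G = 3.51 V.
Assume saturation: I_D = (k_n/2)(V_GS − V_t)² = (1.3/2)×(3.51 − 1.9)² = 0.65×1.61² = 1.68 mA.
V_DS = V_DD − I_D·R_D = 11 − 1.68×1.5 = 8.48 V.
Saturation requires V_DS ≥ V_GS − V_t = 1.61 V; 8.48 ≥ 1.61 ✓.

I_D ≈ 1.7 mA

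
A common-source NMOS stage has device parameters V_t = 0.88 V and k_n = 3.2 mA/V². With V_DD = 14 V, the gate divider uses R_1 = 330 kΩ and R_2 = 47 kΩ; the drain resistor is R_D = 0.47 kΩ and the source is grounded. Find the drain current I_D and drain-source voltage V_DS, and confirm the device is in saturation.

V_G = V_DD·R_2/(R_1+R_2) = 14×47/377 = 1.75 V. With the source grounded, V_GS = V_G = 1.75 V.
Assume saturation: I_D = (k_n/2)(V_GS − V_t)² = (3.2/2)×(1.75 − 0.88)² = 1.6×0.865² = 1.2 mA.
V_DS = V_DD − I_D·R_D = 14 − 1.2×0.47 = 13.4 V.
Saturation requires V_DS ≥ V_GS − V_t = 0.865 V; 13.4 ≥ 0.865 ✓.

I_D ≈ 1.2 mA, V_DS ≈ 13 V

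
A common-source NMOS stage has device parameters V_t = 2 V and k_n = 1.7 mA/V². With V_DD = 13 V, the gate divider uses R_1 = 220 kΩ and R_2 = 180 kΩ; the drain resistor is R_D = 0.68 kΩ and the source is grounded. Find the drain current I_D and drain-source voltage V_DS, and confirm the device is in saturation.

V_G = V_DD·R_2/(R_1+R_2) = 13×180/400 = 5.85 V. With the source grounded, V_GS = V_G = 5.85 V.
Assume saturation: I_D = (k_n/2)(V_GS − V_t)² = (1.7/2)×(5.85 − 2)² = 0.85×3.85² = 12.6 mA.
V_DS = V_DD − I_D·R_D = 13 − 12.6×0.68 = 4.43 V.
Saturation requires V_DS ≥ V_GS − V_t = 3.85 V; 4.43 ≥ 3.85 ✓.

I_D ≈ 13 mA, V_DS ≈ 4.4 V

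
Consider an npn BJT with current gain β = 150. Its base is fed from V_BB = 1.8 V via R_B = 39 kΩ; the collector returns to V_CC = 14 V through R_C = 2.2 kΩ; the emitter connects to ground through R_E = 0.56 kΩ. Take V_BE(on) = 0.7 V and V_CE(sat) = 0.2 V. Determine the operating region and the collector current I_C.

active; I_C ≈ 1.3 mA

Assume active. Base-emitter loop: I_B = (V_BB − V_BE)/(R_B + (β+1)R_E) = (1.8 − 0.7)/(39 + 151×0.56) = 0.0089 mA.
I_C = β·I_B = 150×0.0089 = 1.34 mA.
V_CE = V_CC − I_C·R_C − I_E·R_E = 14 − 1.34×2.2 − 1.34×0.56 = 10.3 V > V_CE(sat), so the active-region assumption holds.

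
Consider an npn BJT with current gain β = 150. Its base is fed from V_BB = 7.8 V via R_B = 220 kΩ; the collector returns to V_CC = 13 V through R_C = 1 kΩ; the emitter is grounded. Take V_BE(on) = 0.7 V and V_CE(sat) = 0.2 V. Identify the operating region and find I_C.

active; I_C ≈ 4.8 mA

Assume active. Base-emitter loop: I_B = (V_BB − V_BE)/R_B = (7.8 − 0.7)/220 = 0.0323 mA.
I_C = β·I_B = 150×0.0323 = 4.84 mA.
V_CE = V_CC − I_C·R_C = 13 − 4.84×1 = 8.16 V > V_CE(sat), so the active-region assumption holds.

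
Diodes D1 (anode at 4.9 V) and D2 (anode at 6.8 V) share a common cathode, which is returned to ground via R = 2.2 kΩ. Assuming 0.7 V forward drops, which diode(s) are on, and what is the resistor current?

Assume both conduct. Then node N would need to be at both 4.9−0.7 = 4.2 V and 6.8−0.7 = 6.1 V, which is impossible.
Assume only D2 conducts: V_N = 6.8 − 0.7 = 6.1 V, so I_R = 6.1/2.2 = 2.77 mA.
Check D1: its anode-to-cathode voltage is 4.9 − 6.1 = -1.2 V < 0.7 V, so it is off. The assumption is consistent.

Only D2 conducts; I_R ≈ 2.8 mA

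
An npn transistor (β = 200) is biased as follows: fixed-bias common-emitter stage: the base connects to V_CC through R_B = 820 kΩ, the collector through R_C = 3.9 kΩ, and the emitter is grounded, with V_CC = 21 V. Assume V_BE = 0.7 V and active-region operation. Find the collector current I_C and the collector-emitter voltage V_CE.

I_C ≈ 5 mA, V_CE ≈ 1.7 V

Base loop: V_CC = I_B·R_B + V_BE, so I_B = (21 − 0.7)/820 kΩ = 0.0248 mA.
In the active region I_C = β·I_B = 200 × 0.0248 = 4.95 mA.
Collector loop: V_CE = V_CC − I_C·R_C = 21 − 4.95×3.9 = 1.69 V.
Since V_CE = 1.69 V > V_CE(sat) ≈ 0.2 V, the transistor is in the active region as assumed.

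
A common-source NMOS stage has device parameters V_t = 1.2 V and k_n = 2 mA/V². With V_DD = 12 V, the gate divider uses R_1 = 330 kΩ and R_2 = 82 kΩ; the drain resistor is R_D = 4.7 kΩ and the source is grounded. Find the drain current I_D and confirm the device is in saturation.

V_G = V_DD·R_2/(R_1+R_2) = 12×82/412 = 2.39 V. With the source grounded, V_GS = V_G = 2.39 V.
Assume saturation: I_D = (k_n/2)(V_GS − V_t)² = (2/2)×(2.39 − 1.2)² = 1×1.19² = 1.41 mA.
V_DS = V_DD − I_D·R_D = 12 − 1.41×4.7 = 5.36 V.
Saturation requires V_DS ≥ V_GS − V_t = 1.19 V; 5.36 ≥ 1.19 ✓.

I_D ≈ 1.4 mA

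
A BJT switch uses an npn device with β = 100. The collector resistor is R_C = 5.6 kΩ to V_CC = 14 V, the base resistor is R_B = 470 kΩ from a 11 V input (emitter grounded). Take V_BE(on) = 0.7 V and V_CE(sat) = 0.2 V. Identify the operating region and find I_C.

active; I_C ≈ 2.2 mA

Assume active. Base-emitter loop: I_B = (V_BB − V_BE)/R_B = (11 − 0.7)/470 = 0.0219 mA.
I_C = β·I_B = 100×0.0219 = 2.19 mA.
V_CE = V_CC − I_C·R_C = 14 − 2.19×5.6 = 1.73 V > V_CE(sat), so the active-region assumption holds.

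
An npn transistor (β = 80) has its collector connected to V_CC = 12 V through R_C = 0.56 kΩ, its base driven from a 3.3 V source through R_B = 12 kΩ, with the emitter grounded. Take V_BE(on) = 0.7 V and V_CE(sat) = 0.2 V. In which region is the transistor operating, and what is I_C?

active; I_C ≈ 17 mA

Assume active. Base-emitter loop: I_B = (V_BB − V_BE)/R_B = (3.3 − 0.7)/12 = 0.217 mA.
I_C = β·I_B = 80×0.217 = 17.3 mA.
V_CE = V_CC − I_C·R_C = 12 − 17.3×0.56 = 2.29 V > V_CE(sat), so the active-region assumption holds.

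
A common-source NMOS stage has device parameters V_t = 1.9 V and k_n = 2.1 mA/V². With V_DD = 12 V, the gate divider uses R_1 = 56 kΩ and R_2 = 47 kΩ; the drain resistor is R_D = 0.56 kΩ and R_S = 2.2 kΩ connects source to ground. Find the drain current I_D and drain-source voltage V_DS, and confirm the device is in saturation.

V_G = V_DD·R_2/(R_1+R_2) = 12×47/103 = 5.48 V.
Assume saturation: I_D = (k_n/2)(V_GS − V_t)² with V_GS = V_G − I_D·R_S = 5.48 − 2.2·I_D.
Substituting gives 5.08·I_D² − 17.5·I_D + 13.4 = 0, with roots I_D = 1.15 or 2.3 mA.
The root I_D = 2.3 mA gives V_GS = 0.421 V ≤ V_t, so take I_D = 1.15 mA.
Then V_GS = 2.95 V and V_DS = V_DD − I_D(R_D+R_S) = 12 − 1.15×2.76 = 8.83 V.
Saturation requires V_DS ≥ V_GS − V_t = 1.05 V; 8.83 ≥ 1.05 ✓.

I_D ≈ 1.1 mA, V_DS ≈ 8.8 V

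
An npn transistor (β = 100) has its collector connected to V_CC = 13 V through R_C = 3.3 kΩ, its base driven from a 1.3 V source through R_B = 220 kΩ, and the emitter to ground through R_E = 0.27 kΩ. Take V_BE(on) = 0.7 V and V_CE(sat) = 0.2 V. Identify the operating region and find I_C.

Assume active. Base-emitter loop: I_B = (V_BB − V_BE)/(R_B + (β+1)R_E) = (1.3 − 0.7)/(220 + 101×0.27) = 0.00243 mA.
I_C = β·I_B = 100×0.00243 = 0.243 mA.
V_CE = V_CC − I_C·R_C − I_E·R_E = 13 − 0.243×3.3 − 0.245×0.27 = 12.1 V > V_CE(sat), so the active-region assumption holds.

active; I_C ≈ 0.24 mA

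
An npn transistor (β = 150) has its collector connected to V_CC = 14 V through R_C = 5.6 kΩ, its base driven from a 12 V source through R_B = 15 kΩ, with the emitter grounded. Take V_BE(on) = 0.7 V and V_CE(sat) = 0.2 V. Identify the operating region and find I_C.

saturation; I_C ≈ 2.5 mA

Assume active: I_B = (12 − 0.7)/15 = 0.753 mA, giving I_C = β·I_B = 113 mA.
But then V_CE = 14 − 113×5.6 = -619 V < V_CE(sat) = 0.2 V — impossible in the active region.
So the transistor is saturated. With V_CE = 0.2 V, I_C = (V_CC − 0.2)/R_C = 13.8/5.6 = 2.46 mA.
Check: β·I_B = 113 mA > I_C = 2.46 mA, confirming saturation.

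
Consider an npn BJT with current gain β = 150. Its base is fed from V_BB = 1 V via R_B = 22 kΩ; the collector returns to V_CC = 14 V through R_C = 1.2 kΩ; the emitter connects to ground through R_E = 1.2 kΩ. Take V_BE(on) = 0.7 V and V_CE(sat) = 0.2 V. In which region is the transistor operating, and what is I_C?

active; I_C ≈ 0.22 mA

Assume active. Base-emitter loop: I_B = (V_BB − V_BE)/(R_B + (β+1)R_E) = (1 − 0.7)/(22 + 151×1.2) = 0.00148 mA.
I_C = β·I_B = 150×0.00148 = 0.221 mA.
V_CE = V_CC − I_C·R_C − I_E·R_E = 14 − 0.221×1.2 − 0.223×1.2 = 13.5 V > V_CE(sat), so the active-region assumption holds.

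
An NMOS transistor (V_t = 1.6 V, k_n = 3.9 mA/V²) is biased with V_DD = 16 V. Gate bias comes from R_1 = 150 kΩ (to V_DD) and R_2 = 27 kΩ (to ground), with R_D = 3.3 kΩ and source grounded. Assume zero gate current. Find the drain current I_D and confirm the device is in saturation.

I_D ≈ 1.4 mA

V_G = V_DD·R_2/(R_1+R_2) = 16×27/177 = 2.44 V. With the source grounded, V_GS = V_G = 2.44 V.
Assume saturation: I_D = (k_n/2)(V_GS − V_t)² = (3.9/2)×(2.44 − 1.6)² = 1.95×0.841² = 1.38 mA.
V_DS = V_DD − I_D·R_D = 16 − 1.38×3.3 = 11.5 V.
Saturation requires V_DS ≥ V_GS − V_t = 0.841 V; 11.5 ≥ 0.841 ✓.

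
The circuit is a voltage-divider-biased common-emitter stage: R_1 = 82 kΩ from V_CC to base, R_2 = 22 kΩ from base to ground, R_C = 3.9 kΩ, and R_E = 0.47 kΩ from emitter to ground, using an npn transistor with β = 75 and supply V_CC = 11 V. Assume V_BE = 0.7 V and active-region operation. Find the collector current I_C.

I_C ≈ 2.3 mA

Thevenize the base divider: V_Th = V_CC·R_2/(R_1+R_2) = 11×22/104 = 2.33 V, R_Th = R_1‖R_2 = 17.3 kΩ.
Base-emitter loop: V_Th = I_B·R_Th + V_BE + (β+1)I_B·R_E, so I_B = (2.33 − 0.7) / (17.3 + 76×0.47) = 0.0307 mA.
I_C = β·I_B = 75×0.0307 = 2.3 mA, and I_E = (β+1)I_B = 2.33 mA.
V_CE = V_CC − I_C·R_C − I_E·R_E = 11 − 2.3×3.9 − 2.33×0.47 = 0.937 V.
V_CE = 0.937 V > 0.2 V confirms active-region operation.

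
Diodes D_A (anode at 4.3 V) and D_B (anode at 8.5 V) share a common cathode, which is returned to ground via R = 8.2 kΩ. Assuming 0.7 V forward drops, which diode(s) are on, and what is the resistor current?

Only D_B conducts; I_R ≈ 0.95 mA

Assume both conduct. Then node N would need to be at both 4.3−0.7 = 3.6 V and 8.5−0.7 = 7.8 V, which is impossible.
Assume only D_B conducts: V_N = 8.5 − 0.7 = 7.8 V, so I_R = 7.8/8.2 = 0.951 mA.
Check D_A: its anode-to-cathode voltage is 4.3 − 7.8 = -3.5 V < 0.7 V, so it is off. The assumption is consistent.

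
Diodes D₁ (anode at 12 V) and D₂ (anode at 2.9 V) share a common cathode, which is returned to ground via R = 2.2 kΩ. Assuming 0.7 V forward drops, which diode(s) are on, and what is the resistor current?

Assume both conduct. Then node N would need to be at both 12−0.7 = 11.3 V and 2.9−0.7 = 2.2 V, which is impossible.
Assume only D₁ conducts: V_N = 12 − 0.7 = 11.3 V, so I_R = 11.3/2.2 = 5.14 mA.
Check D₂: its anode-to-cathode voltage is 2.9 − 11.3 = -8.4 V < 0.7 V, so it is off. The assumption is consistent.

Only D₁ conducts; I_R ≈ 5.1 mA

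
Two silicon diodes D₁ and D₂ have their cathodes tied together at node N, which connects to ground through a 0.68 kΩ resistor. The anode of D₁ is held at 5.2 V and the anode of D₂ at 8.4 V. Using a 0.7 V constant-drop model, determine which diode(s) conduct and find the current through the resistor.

Assume both conduct. Then node N would need to be at both 5.2−0.7 = 4.5 V and 8.4−0.7 = 7.7 V, which is impossible.
Assume only D₂ conducts: V_N = 8.4 − 0.7 = 7.7 V, so I_R = 7.7/0.68 = 11.3 mA.
Check D₁: its anode-to-cathode voltage is 5.2 − 7.7 = -2.5 V < 0.7 V, so it is off. The assumption is consistent.

Only D₂ conducts; I_R ≈ 11 mA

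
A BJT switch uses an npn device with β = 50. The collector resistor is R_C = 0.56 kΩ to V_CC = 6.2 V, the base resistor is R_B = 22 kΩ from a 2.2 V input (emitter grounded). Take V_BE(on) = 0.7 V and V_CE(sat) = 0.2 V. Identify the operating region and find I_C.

Assume active. Base-emitter loop: I_B = (V_BB − V_BE)/R_B = (2.2 − 0.7)/22 = 0.0682 mA.
I_C = β·I_B = 50×0.0682 = 3.41 mA.
V_CE = V_CC − I_C·R_C = 6.2 − 3.41×0.56 = 4.29 V > V_CE(sat), so the active-region assumption holds.

active; I_C ≈ 3.4 mA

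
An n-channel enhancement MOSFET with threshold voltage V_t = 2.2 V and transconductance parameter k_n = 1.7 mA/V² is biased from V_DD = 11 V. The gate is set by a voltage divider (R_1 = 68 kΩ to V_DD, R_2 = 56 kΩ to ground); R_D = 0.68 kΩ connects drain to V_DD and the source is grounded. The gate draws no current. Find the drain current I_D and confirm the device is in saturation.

I_D ≈ 6.5 mA

V_G = V_DD·R_2/(R_1+R_2) = 11×56/124 = 4.97 V. With the source grounded, V_GS = V_G = 4.97 V.
Assume saturation: I_D = (k_n/2)(V_GS − V_t)² = (1.7/2)×(4.97 − 2.2)² = 0.85×2.77² = 6.51 mA.
V_DS = V_DD − I_D·R_D = 11 − 6.51×0.68 = 6.57 V.
Saturation requires V_DS ≥ V_GS − V_t = 2.77 V; 6.57 ≥ 2.77 ✓.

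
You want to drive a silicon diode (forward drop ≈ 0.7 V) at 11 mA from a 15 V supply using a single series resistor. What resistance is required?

R ≈ 1.3 kΩ

The resistor drops V_S − V_D = 15 − 0.7 = 14.3 V at 11 mA.
R = 14.3 V / 11 mA = 1.3 kΩ.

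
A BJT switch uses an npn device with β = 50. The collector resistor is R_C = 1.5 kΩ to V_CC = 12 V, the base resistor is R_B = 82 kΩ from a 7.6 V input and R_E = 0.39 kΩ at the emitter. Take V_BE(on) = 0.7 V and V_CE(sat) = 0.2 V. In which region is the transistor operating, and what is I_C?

Assume active. Base-emitter loop: I_B = (V_BB − V_BE)/(R_B + (β+1)R_E) = (7.6 − 0.7)/(82 + 51×0.39) = 0.0677 mA.
I_C = β·I_B = 50×0.0677 = 3.39 mA.
V_CE = V_CC − I_C·R_C − I_E·R_E = 12 − 3.39×1.5 − 3.45×0.39 = 5.57 V > V_CE(sat), so the active-region assumption holds.

active; I_C ≈ 3.4 mA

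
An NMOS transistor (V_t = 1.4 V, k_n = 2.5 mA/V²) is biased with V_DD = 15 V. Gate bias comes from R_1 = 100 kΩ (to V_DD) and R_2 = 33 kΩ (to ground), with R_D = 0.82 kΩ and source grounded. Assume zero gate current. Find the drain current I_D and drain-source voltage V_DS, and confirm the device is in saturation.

I_D ≈ 6.7 mA, V_DS ≈ 9.5 V

V_G = V_DD·R_2/(R_1+R_2) = 15×33/133 = 3.72 V. With the source grounded, V_GS = V_G = 3.72 V.
Assume saturation: I_D = (k_n/2)(V_GS − V_t)² = (2.5/2)×(3.72 − 1.4)² = 1.25×2.32² = 6.74 mA.
V_DS = V_DD − I_D·R_D = 15 − 6.74×0.82 = 9.47 V.
Saturation requires V_DS ≥ V_GS − V_t = 2.32 V; 9.47 ≥ 2.32 ✓.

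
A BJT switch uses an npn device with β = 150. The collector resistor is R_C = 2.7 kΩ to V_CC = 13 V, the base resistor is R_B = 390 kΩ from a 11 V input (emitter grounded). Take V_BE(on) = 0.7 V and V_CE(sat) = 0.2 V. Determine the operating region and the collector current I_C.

Assume active. Base-emitter loop: I_B = (V_BB − V_BE)/R_B = (11 − 0.7)/390 = 0.0264 mA.
I_C = β·I_B = 150×0.0264 = 3.96 mA.
V_CE = V_CC − I_C·R_C = 13 − 3.96×2.7 = 2.3 V > V_CE(sat), so the active-region assumption holds.

active; I_C ≈ 4 mA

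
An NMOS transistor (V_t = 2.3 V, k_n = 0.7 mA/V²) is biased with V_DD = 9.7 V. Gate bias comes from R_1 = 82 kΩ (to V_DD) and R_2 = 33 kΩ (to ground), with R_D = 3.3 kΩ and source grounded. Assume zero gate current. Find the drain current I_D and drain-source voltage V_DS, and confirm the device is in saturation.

I_D ≈ 0.082 mA, V_DS ≈ 9.4 V

V_G = V_DD·R_2/(R_1+R_2) = 9.7×33/115 = 2.78 V. With the source grounded, V_GS = V_G = 2.78 V.
Assume saturation: I_D = (k_n/2)(V_GS − V_t)² = (0.7/2)×(2.78 − 2.3)² = 0.35×0.483² = 0.0818 mA.
V_DS = V_DD − I_D·R_D = 9.7 − 0.0818×3.3 = 9.43 V.
Saturation requires V_DS ≥ V_GS − V_t = 0.483 V; 9.43 ≥ 0.483 ✓.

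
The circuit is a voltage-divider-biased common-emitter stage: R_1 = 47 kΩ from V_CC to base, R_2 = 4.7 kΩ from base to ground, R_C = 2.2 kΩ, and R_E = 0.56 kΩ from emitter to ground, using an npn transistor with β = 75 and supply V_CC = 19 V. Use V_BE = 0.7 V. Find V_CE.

Thevenize the base divider: V_Th = V_CC·R_2/(R_1+R_2) = 19×4.7/51.7 = 1.73 V, R_Th = R_1‖R_2 = 4.27 kΩ.
Base-emitter loop: V_Th = I_B·R_Th + V_BE + (β+1)I_B·R_E, so I_B = (1.73 − 0.7) / (4.27 + 76×0.56) = 0.0219 mA.
I_C = β·I_B = 75×0.0219 = 1.65 mA, and I_E = (β+1)I_B = 1.67 mA.
V_CE = V_CC − I_C·R_C − I_E·R_E = 19 − 1.65×2.2 − 1.67×0.56 = 14.4 V.
V_CE = 14.4 V > 0.2 V confirms active-region operation.

V_CE ≈ 14 V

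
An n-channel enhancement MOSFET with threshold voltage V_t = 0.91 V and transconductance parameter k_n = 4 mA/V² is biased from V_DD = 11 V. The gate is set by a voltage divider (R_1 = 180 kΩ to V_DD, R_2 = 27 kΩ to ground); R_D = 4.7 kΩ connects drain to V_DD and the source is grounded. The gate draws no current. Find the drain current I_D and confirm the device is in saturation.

I_D ≈ 0.55 mA

V_G = V_DD·R_2/(R_1+R_2) = 11×27/207 = 1.43 V. With the source grounded, V_GS = V_G = 1.43 V.
Assume saturation: I_D = (k_n/2)(V_GS − V_t)² = (4/2)×(1.43 − 0.91)² = 2×0.525² = 0.551 mA.
V_DS = V_DD − I_D·R_D = 11 − 0.551×4.7 = 8.41 V.
Saturation requires V_DS ≥ V_GS − V_t = 0.525 V; 8.41 ≥ 0.525 ✓.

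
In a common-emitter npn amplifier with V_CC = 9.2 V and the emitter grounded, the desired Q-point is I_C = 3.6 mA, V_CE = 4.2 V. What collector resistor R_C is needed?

R_C ≈ 1.4 kΩ

Collector loop: V_CC = I_C·R_C + V_CE.
R_C = (V_CC − V_CE)/I_C = (9.2 − 4.2)/3.6 = 1.39 kΩ.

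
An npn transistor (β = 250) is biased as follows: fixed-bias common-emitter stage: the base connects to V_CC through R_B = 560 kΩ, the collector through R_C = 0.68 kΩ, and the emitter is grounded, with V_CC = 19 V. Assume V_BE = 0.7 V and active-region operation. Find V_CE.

Base loop: V_CC = I_B·R_B + V_BE, so I_B = (19 − 0.7)/560 kΩ = 0.0327 mA.
In the active region I_C = β·I_B = 250 × 0.0327 = 8.17 mA.
Collector loop: V_CE = V_CC − I_C·R_C = 19 − 8.17×0.68 = 13.4 V.
Since V_CE = 13.4 V > V_CE(sat) ≈ 0.2 V, the transistor is in the active region as assumed.

V_CE ≈ 13 V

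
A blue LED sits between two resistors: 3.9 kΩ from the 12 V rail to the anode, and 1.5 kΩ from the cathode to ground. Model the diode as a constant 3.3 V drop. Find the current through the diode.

I ≈ 1.6 mA

The two resistors are in series with the diode, so KVL gives 12 = I·3.9 + 3.3 + I·1.5.
I = (12 − 3.3) / (3.9 + 1.5) kΩ = 8.7 / 5.4 = 1.61 mA.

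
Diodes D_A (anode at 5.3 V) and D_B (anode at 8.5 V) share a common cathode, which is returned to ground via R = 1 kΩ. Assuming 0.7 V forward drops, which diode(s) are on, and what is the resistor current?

Only D_B conducts; I_R ≈ 7.8 mA

Assume both conduct. Then node N would need to be at both 5.3−0.7 = 4.6 V and 8.5−0.7 = 7.8 V, which is impossible.
Assume only D_B conducts: V_N = 8.5 − 0.7 = 7.8 V, so I_R = 7.8/1 = 7.8 mA.
Check D_A: its anode-to-cathode voltage is 5.3 − 7.8 = -2.5 V < 0.7 V, so it is off. The assumption is consistent.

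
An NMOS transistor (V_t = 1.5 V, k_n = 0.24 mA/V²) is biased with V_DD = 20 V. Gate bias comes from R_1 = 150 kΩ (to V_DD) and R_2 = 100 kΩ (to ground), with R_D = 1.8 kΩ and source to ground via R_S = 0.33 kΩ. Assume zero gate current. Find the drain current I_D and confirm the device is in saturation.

V_G = V_DD·R_2/(R_1+R_2) = 20×100/250 = 8 V.
Assume saturation: I_D = (k_n/2)(V_GS − V_t)² with V_GS = V_G − I_D·R_S = 8 − 0.33·I_D.
Substituting gives 0.0131·I_D² − 1.51·I_D + 5.07 = 0, with roots I_D = 3.45 or 112 mA.
The root I_D = 112 mA gives V_GS = -29.1 V ≤ V_t, so take I_D = 3.45 mA.
Then V_GS = 6.86 V and V_DS = V_DD − I_D(R_D+R_S) = 20 − 3.45×2.13 = 12.7 V.
Saturation requires V_DS ≥ V_GS − V_t = 5.36 V; 12.7 ≥ 5.36 ✓.

I_D ≈ 3.4 mA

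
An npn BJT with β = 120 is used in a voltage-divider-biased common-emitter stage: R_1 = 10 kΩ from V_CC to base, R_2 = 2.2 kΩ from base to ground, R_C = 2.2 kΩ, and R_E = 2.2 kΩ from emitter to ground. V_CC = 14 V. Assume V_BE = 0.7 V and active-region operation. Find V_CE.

V_CE ≈ 10 V

Thevenize the base divider: V_Th = V_CC·R_2/(R_1+R_2) = 14×2.2/12.2 = 2.52 V, R_Th = R_1‖R_2 = 1.8 kΩ.
Base-emitter loop: V_Th = I_B·R_Th + V_BE + (β+1)I_B·R_E, so I_B = (2.52 − 0.7) / (1.8 + 121×2.2) = 0.00681 mA.
I_C = β·I_B = 120×0.00681 = 0.817 mA, and I_E = (β+1)I_B = 0.824 mA.
V_CE = V_CC − I_C·R_C − I_E·R_E = 14 − 0.817×2.2 − 0.824×2.2 = 10.4 V.
V_CE = 10.4 V > 0.2 V confirms active-region operation.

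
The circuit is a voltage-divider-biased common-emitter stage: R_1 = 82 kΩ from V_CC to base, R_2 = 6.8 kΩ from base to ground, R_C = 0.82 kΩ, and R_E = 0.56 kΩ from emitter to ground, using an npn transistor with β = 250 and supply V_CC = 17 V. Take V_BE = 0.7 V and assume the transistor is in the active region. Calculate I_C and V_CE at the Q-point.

Thevenize the base divider: V_Th = V_CC·R_2/(R_1+R_2) = 17×6.8/88.8 = 1.3 V, R_Th = R_1‖R_2 = 6.28 kΩ.
Base-emitter loop: V_Th = I_B·R_Th + V_BE + (β+1)I_B·R_E, so I_B = (1.3 − 0.7) / (6.28 + 251×0.56) = 0.0041 mA.
I_C = β·I_B = 250×0.0041 = 1.02 mA, and I_E = (β+1)I_B = 1.03 mA.
V_CE = V_CC − I_C·R_C − I_E·R_E = 17 − 1.02×0.82 − 1.03×0.56 = 15.6 V.
V_CE = 15.6 V > 0.2 V confirms active-region operation.

I_C ≈ 1 mA, V_CE ≈ 16 V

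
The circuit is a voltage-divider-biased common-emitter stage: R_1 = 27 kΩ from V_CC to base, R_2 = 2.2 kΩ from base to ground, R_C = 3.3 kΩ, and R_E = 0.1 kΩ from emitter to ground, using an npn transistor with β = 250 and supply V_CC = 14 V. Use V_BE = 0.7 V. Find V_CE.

V_CE ≈ 2.9 V

Thevenize the base divider: V_Th = V_CC·R_2/(R_1+R_2) = 14×2.2/29.2 = 1.05 V, R_Th = R_1‖R_2 = 2.03 kΩ.
Base-emitter loop: V_Th = I_B·R_Th + V_BE + (β+1)I_B·R_E, so I_B = (1.05 − 0.7) / (2.03 + 251×0.1) = 0.0131 mA.
I_C = β·I_B = 250×0.0131 = 3.27 mA, and I_E = (β+1)I_B = 3.28 mA.
V_CE = V_CC − I_C·R_C − I_E·R_E = 14 − 3.27×3.3 − 3.28×0.1 = 2.88 V.
V_CE = 2.88 V > 0.2 V confirms active-region operation.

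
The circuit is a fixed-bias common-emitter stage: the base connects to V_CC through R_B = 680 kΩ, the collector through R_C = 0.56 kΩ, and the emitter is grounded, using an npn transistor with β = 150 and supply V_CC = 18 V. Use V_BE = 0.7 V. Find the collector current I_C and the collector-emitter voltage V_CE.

I_C ≈ 3.8 mA, V_CE ≈ 16 V

Base loop: V_CC = I_B·R_B + V_BE, so I_B = (18 − 0.7)/680 kΩ = 0.0254 mA.
In the active region I_C = β·I_B = 150 × 0.0254 = 3.82 mA.
Collector loop: V_CE = V_CC − I_C·R_C = 18 − 3.82×0.56 = 15.9 V.
Since V_CE = 15.9 V > V_CE(sat) ≈ 0.2 V, the transistor is in the active region as assumed.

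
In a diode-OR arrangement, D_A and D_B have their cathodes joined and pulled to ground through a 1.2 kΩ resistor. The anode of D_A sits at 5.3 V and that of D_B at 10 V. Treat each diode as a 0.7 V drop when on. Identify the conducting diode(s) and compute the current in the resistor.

Assume both conduct. Then node N would need to be at both 5.3−0.7 = 4.6 V and 10−0.7 = 9.3 V, which is impossible.
Assume only D_B conducts: V_N = 10 − 0.7 = 9.3 V, so I_R = 9.3/1.2 = 7.75 mA.
Check D_A: its anode-to-cathode voltage is 5.3 − 9.3 = -4 V < 0.7 V, so it is off. The assumption is consistent.

Only D_B conducts; I_R ≈ 7.8 mA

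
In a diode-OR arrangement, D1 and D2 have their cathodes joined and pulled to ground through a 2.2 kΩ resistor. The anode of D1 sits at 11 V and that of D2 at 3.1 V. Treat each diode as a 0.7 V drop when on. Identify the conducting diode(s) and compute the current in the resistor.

Only D1 conducts; I_R ≈ 4.7 mA

Assume both conduct. Then node N would need to be at both 11−0.7 = 10.3 V and 3.1−0.7 = 2.4 V, which is impossible.
Assume only D1 conducts: V_N = 11 − 0.7 = 10.3 V, so I_R = 10.3/2.2 = 4.68 mA.
Check D2: its anode-to-cathode voltage is 3.1 − 10.3 = -7.2 V < 0.7 V, so it is off. The assumption is consistent.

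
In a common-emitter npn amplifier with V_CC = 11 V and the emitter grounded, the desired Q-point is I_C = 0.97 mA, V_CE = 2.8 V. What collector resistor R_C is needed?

Collector loop: V_CC = I_C·R_C + V_CE.
R_C = (V_CC − V_CE)/I_C = (11 − 2.8)/0.97 = 8.45 kΩ.

R_C ≈ 8.5 kΩ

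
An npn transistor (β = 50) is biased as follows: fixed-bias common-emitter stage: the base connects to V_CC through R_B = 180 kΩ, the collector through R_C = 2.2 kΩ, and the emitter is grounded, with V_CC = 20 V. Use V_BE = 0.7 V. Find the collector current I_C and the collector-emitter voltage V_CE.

I_C ≈ 5.4 mA, V_CE ≈ 8.2 V

Base loop: V_CC = I_B·R_B + V_BE, so I_B = (20 − 0.7)/180 kΩ = 0.107 mA.
In the active region I_C = β·I_B = 50 × 0.107 = 5.36 mA.
Collector loop: V_CE = V_CC − I_C·R_C = 20 − 5.36×2.2 = 8.21 V.
Since V_CE = 8.21 V > V_CE(sat) ≈ 0.2 V, the transistor is in the active region as assumed.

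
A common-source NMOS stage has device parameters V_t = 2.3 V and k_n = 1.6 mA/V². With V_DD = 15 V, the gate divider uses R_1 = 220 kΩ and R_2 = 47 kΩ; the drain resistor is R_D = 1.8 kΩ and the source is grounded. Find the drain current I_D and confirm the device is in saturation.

V_G = V_DD·R_2/(R_1+R_2) = 15×47/267 = 2.64 V. With the source grounded, V_GS = V_G = 2.64 V.
Assume saturation: I_D = (k_n/2)(V_GS − V_t)² = (1.6/2)×(2.64 − 2.3)² = 0.8×0.34² = 0.0927 mA.
V_DS = V_DD − I_D·R_D = 15 − 0.0927×1.8 = 14.8 V.
Saturation requires V_DS ≥ V_GS − V_t = 0.34 V; 14.8 ≥ 0.34 ✓.

I_D ≈ 0.093 mA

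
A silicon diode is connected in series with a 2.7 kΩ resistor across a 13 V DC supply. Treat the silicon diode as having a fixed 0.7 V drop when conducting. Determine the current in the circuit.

KVL around the loop: 13 = V_D + I·R = 0.7 + I × 2.7 kΩ.
So I = (13 − 0.7) / 2.7 kΩ = 12.3 / 2.7 = 4.56 mA.

I ≈ 4.6 mA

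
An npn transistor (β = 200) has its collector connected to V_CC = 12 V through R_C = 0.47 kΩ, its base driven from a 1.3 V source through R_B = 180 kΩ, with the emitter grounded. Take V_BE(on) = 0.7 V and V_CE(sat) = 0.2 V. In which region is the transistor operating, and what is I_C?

active; I_C ≈ 0.67 mA

Assume active. Base-emitter loop: I_B = (V_BB − V_BE)/R_B = (1.3 − 0.7)/180 = 0.00333 mA.
I_C = β·I_B = 200×0.00333 = 0.667 mA.
V_CE = V_CC − I_C·R_C = 12 − 0.667×0.47 = 11.7 V > V_CE(sat), so the active-region assumption holds.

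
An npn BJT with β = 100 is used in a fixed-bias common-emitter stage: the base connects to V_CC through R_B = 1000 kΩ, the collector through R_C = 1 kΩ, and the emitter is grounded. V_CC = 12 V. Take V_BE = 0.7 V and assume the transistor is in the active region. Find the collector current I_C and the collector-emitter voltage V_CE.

Base loop: V_CC = I_B·R_B + V_BE, so I_B = (12 − 0.7)/1000 kΩ = 0.0113 mA.
In the active region I_C = β·I_B = 100 × 0.0113 = 1.13 mA.
Collector loop: V_CE = V_CC − I_C·R_C = 12 − 1.13×1 = 10.9 V.
Since V_CE = 10.9 V > V_CE(sat) ≈ 0.2 V, the transistor is in the active region as assumed.

I_C ≈ 1.1 mA, V_CE ≈ 11 V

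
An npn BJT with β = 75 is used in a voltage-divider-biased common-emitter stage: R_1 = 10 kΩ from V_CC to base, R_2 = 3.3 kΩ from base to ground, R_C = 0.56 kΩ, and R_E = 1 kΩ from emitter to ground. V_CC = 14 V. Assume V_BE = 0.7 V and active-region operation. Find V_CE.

V_CE ≈ 9.8 V

Thevenize the base divider: V_Th = V_CC·R_2/(R_1+R_2) = 14×3.3/13.3 = 3.47 V, R_Th = R_1‖R_2 = 2.48 kΩ.
Base-emitter loop: V_Th = I_B·R_Th + V_BE + (β+1)I_B·R_E, so I_B = (3.47 − 0.7) / (2.48 + 76×1) = 0.0353 mA.
I_C = β·I_B = 75×0.0353 = 2.65 mA, and I_E = (β+1)I_B = 2.69 mA.
V_CE = V_CC − I_C·R_C − I_E·R_E = 14 − 2.65×0.56 − 2.69×1 = 9.83 V.
V_CE = 9.83 V > 0.2 V confirms active-region operation.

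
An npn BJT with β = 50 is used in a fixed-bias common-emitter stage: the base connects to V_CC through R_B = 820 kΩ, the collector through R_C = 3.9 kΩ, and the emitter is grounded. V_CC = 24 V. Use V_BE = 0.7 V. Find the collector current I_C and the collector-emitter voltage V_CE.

Base loop: V_CC = I_B·R_B + V_BE, so I_B = (24 − 0.7)/820 kΩ = 0.0284 mA.
In the active region I_C = β·I_B = 50 × 0.0284 = 1.42 mA.
Collector loop: V_CE = V_CC − I_C·R_C = 24 − 1.42×3.9 = 18.5 V.
Since V_CE = 18.5 V > V_CE(sat) ≈ 0.2 V, the transistor is in the active region as assumed.

I_C ≈ 1.4 mA, V_CE ≈ 18 V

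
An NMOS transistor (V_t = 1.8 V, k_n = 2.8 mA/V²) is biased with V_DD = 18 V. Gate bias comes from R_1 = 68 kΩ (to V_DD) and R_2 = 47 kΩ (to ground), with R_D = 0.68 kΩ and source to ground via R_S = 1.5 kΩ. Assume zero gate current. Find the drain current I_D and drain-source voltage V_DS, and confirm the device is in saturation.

V_G = V_DD·R_2/(R_1+R_2) = 18×47/115 = 7.36 V.
Assume saturation: I_D = (k_n/2)(V_GS − V_t)² with V_GS = V_G − I_D·R_S = 7.36 − 1.5·I_D.
Substituting gives 3.15·I_D² − 24.3·I_D + 43.2 = 0, with roots I_D = 2.77 or 4.96 mA.
The root I_D = 4.96 mA gives V_GS = -0.0821 V ≤ V_t, so take I_D = 2.77 mA.
Then V_GS = 3.21 V and V_DS = V_DD − I_D(R_D+R_S) = 18 − 2.77×2.18 = 12 V.
Saturation requires V_DS ≥ V_GS − V_t = 1.41 V; 12 ≥ 1.41 ✓.

I_D ≈ 2.8 mA, V_DS ≈ 12 V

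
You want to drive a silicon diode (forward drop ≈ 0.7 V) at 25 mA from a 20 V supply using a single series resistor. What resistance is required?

R ≈ 0.77 kΩ

The resistor drops V_S − V_D = 20 − 0.7 = 19.3 V at 25 mA.
R = 19.3 V / 25 mA = 0.772 kΩ.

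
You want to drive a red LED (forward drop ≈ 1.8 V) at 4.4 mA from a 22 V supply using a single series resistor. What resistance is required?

The resistor drops V_S − V_D = 22 − 1.8 = 20.2 V at 4.4 mA.
R = 20.2 V / 4.4 mA = 4.59 kΩ.

R ≈ 4.6 kΩ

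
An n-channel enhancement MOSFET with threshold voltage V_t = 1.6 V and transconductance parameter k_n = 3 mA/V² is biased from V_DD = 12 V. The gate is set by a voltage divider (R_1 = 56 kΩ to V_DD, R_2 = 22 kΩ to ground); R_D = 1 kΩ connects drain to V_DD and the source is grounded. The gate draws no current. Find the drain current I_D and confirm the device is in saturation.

V_G = V_DD·R_2/(R_1+R_2) = 12×22/78 = 3.38 V. With the source grounded, V_GS = V_G = 3.38 V.
Assume saturation: I_D = (k_n/2)(V_GS − V_t)² = (3/2)×(3.38 − 1.6)² = 1.5×1.78² = 4.78 mA.
V_DS = V_DD − I_D·R_D = 12 − 4.78×1 = 7.22 V.
Saturation requires V_DS ≥ V_GS − V_t = 1.78 V; 7.22 ≥ 1.78 ✓.

I_D ≈ 4.8 mA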